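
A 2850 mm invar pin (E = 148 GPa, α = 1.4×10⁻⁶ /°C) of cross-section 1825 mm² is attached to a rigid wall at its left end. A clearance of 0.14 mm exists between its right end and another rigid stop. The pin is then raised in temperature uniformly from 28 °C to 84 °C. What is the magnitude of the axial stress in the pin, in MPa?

Unrestrained expansion: δ_free = αΔT L = 1.4×10⁻⁶ × 56 × 2850 = 0.2234 mm.
After closing the 0.14 mm clearance, 0.2234 − 0.14 = 0.08344 mm of expansion remains to be suppressed by the wall.
So σ = E(δ_free − g)/L = 148×10³ × 0.08344/2850 = 4.333 MPa.

σ ≈ 4.33 MPa (compressive)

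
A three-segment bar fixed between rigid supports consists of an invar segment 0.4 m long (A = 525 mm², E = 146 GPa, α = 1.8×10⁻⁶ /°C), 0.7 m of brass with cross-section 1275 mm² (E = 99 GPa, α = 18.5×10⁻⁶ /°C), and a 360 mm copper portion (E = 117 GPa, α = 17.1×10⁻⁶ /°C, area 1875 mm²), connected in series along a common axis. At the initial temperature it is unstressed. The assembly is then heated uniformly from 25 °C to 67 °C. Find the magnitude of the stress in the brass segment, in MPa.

With the walls removed the bar would change length by δ_free = Σ αᵢΔT Lᵢ = 1.8×10⁻⁶×42×400 + 18.5×10⁻⁶×42×700 + 17.1×10⁻⁶×42×360 = 0.8327 mm.
The walls prevent any net length change, so an axial force P (same in every segment) develops. Compatibility: P · Σ Lᵢ/(AᵢEᵢ) = δ_free.
Σ Lᵢ/(AᵢEᵢ) = 400/(525×146×10³) + 700/(1275×99×10³) + 360/(1875×117×10³) = 1.241×10⁻⁵ mm/N.
So P = 0.8327 / 1.241×10⁻⁵ = 67.12 kN, compressive.
σ_{brass} = P / A = 67120 / 1275 = 52.65 MPa.

σ ≈ 52.6 MPa (compressive)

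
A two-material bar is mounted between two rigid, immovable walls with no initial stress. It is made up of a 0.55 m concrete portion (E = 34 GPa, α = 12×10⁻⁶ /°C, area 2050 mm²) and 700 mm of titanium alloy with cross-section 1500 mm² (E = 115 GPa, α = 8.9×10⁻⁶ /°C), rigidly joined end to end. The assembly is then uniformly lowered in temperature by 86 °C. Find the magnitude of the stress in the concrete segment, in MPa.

σ ≈ 45 MPa (tensile)

If the supports were absent, the total length change would be Σ αᵢΔT Lᵢ = 12×10⁻⁶×86×550 + 8.9×10⁻⁶×86×700 = 1.103 mm.
Since the ends are fixed, an axial force P builds up, equal in every segment, with P · Σ Lᵢ/(AᵢEᵢ) = δ_free.
Σ Lᵢ/(AᵢEᵢ) = 550/(2050×34×10³) + 700/(1500×115×10³) = 1.195×10⁻⁵ mm/N.
Hence P = δ_free / Σ(L/AE) = 1.103/1.195×10⁻⁵ = 92.34 kN (tensile).
σ_{concrete} = P / A = 92340 / 2050 = 45.04 MPa.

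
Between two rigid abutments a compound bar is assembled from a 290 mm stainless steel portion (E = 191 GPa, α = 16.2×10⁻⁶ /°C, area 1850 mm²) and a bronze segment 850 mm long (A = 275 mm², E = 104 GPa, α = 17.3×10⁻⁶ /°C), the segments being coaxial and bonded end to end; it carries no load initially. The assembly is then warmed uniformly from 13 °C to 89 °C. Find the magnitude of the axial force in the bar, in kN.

Free thermal expansion of the whole bar: Σ αᵢΔT Lᵢ = 16.2×10⁻⁶×76×290 + 17.3×10⁻⁶×76×850 = 1.475 mm.
The walls prevent any net length change, so an axial force P (same in every segment) develops. Compatibility: P · Σ Lᵢ/(AᵢEᵢ) = δ_free.
The series flexibility is Σ Lᵢ/(AᵢEᵢ) = 290/(1850×191×10³) + 850/(275×104×10³) = 3.054×10⁻⁵ mm/N.
Hence P = δ_free / Σ(L/AE) = 1.475/3.054×10⁻⁵ = 48.28 kN (compressive).

P ≈ 48.3 kN (compressive)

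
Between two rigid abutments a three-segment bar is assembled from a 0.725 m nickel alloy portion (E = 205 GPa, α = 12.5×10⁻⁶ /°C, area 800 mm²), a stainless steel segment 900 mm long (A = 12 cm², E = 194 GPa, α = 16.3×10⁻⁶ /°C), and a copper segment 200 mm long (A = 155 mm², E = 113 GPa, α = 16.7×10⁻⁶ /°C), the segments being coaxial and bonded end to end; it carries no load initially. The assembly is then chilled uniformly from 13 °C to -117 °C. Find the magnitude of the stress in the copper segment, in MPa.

If the supports were absent, the total length change would be Σ αᵢΔT Lᵢ = 12.5×10⁻⁶×130×725 + 16.3×10⁻⁶×130×900 + 16.7×10⁻⁶×130×200 = 3.519 mm.
Since the ends are fixed, an axial force P builds up, equal in every segment, with P · Σ Lᵢ/(AᵢEᵢ) = δ_free.
The series flexibility is Σ Lᵢ/(AᵢEᵢ) = 725/(800×205×10³) + 900/(1200×194×10³) + 200/(155×113×10³) = 1.971×10⁻⁵ mm/N.
P = 3.519 / 1.971×10⁻⁵ = 178600 N = 178.6 kN, tensile.
σ_{copper} = P / A = 178600 / 155 = 1152 MPa.

σ ≈ 1150 MPa (tensile)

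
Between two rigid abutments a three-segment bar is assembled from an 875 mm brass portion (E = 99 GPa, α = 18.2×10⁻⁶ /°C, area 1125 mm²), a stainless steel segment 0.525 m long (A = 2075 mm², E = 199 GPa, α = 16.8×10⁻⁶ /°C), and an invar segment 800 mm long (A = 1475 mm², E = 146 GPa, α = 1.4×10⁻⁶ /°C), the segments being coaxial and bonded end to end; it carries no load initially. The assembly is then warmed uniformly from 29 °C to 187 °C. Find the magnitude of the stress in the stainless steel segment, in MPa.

With the walls removed the bar would change length by δ_free = Σ αᵢΔT Lᵢ = 18.2×10⁻⁶×158×875 + 16.8×10⁻⁶×158×525 + 1.4×10⁻⁶×158×800 = 4.087 mm.
The rigid supports impose zero overall length change; the single axial force P common to all segments must satisfy P Σ Lᵢ/(AᵢEᵢ) = δ_free.
The series flexibility is Σ Lᵢ/(AᵢEᵢ) = 875/(1125×99×10³) + 525/(2075×199×10³) + 800/(1475×146×10³) = 1.284×10⁻⁵ mm/N.
P = 4.087 / 1.284×10⁻⁵ = 318200 N = 318.2 kN, compressive.
σ_{stainless steel} = P / A = 318200 / 2075 = 153.4 MPa.

σ ≈ 153 MPa (compressive)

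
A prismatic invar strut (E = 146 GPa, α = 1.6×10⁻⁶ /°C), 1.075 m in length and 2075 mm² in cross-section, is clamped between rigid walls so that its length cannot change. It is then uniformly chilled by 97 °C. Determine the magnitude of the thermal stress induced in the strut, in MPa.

σ ≈ 22.7 MPa (tensile)

Because both ends are immovable the net strain is zero, and the suppressed thermal strain is αΔT = 1.6×10⁻⁶ × 97 = 155.2×10⁻⁶.
The stress required to suppress this strain is σ = Eε = 146×10³ × 155.2×10⁻⁶ = 22.66 MPa, tensile since the strut is trying to contract.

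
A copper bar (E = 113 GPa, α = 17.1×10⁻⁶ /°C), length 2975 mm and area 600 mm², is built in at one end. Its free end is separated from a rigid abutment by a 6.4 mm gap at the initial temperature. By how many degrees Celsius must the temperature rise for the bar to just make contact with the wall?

ΔT ≈ 126 °C

The gap closes when αΔT L = 6.4 mm, since the bar is still unstressed at that instant.
So ΔT = g/(αL) = 6.4/(17.1×10⁻⁶ × 2975) = 125.8 °C.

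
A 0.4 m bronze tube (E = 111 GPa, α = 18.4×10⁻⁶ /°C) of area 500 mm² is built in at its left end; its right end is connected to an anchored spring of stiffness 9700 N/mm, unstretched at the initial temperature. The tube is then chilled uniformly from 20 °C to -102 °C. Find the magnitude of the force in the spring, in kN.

P ≈ 8.14 kN

Free thermal contraction: δ_free = αΔT L = 18.4×10⁻⁶ × 122 × 400 = 0.8979 mm.
With a force P in the spring, the elastic change of the tube is PL/(AE) and that of the spring is P/k; compatibility requires their sum to equal δ_free.
So P = δ_free / [L/(AE) + 1/k] = 0.8979 / [ 400/(500×111×10³) + 1/(9700) ].
P = 0.8979 / 0.0001103 = 8141 N.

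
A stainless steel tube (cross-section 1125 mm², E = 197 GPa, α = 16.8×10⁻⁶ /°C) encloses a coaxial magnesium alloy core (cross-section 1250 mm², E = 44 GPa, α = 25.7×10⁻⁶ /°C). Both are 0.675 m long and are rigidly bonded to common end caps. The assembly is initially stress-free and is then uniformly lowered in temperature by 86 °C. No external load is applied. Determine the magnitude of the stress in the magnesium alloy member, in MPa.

σ ≈ 27 MPa (tensile)

The magnesium alloy has the larger α, so on cooling it would change length more than the stainless steel if both were free. The rigid plates force a common final length, so the magnesium alloy is put into tension and the stainless steel into compression, with equal and opposite forces P (no external load).
Equating the net (thermal + elastic) strains gives |α₁ − α₂|·ΔT = P·[1/(A₁E₁) + 1/(A₂E₂)].
|α₁ − α₂|·ΔT = 8.9×10⁻⁶ × 86 = 0.0007654.
1/(A₁E₁) + 1/(A₂E₂) = 1/(1125×197×10³) + 1/(1250×44×10³) = 2.269×10⁻⁸ N⁻¹.
So P = 0.0007654 / 2.269×10⁻⁸ = 33.73 kN.
σ_{magnesium alloy} = P/A₂ = 33730/1250 = 26.98 MPa, tensile.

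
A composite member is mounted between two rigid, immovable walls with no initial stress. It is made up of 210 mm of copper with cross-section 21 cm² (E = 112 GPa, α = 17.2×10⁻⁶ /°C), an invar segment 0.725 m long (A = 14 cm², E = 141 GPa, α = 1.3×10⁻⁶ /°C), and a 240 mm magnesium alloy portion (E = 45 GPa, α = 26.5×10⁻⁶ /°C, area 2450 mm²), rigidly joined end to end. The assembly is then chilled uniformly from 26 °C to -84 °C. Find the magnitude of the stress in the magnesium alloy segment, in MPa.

σ ≈ 72.7 MPa (tensile)

With the walls removed the bar would change length by δ_free = Σ αᵢΔT Lᵢ = 17.2×10⁻⁶×110×210 + 1.3×10⁻⁶×110×725 + 26.5×10⁻⁶×110×240 = 1.201 mm.
The walls prevent any net length change, so an axial force P (same in every segment) develops. Compatibility: P · Σ Lᵢ/(AᵢEᵢ) = δ_free.
The series flexibility is Σ Lᵢ/(AᵢEᵢ) = 210/(2100×112×10³) + 725/(1400×141×10³) + 240/(2450×45×10³) = 6.742×10⁻⁶ mm/N.
So P = 1.201 / 6.742×10⁻⁶ = 178.1 kN, tensile.
σ_{magnesium alloy} = P / A = 178100 / 2450 = 72.68 MPa.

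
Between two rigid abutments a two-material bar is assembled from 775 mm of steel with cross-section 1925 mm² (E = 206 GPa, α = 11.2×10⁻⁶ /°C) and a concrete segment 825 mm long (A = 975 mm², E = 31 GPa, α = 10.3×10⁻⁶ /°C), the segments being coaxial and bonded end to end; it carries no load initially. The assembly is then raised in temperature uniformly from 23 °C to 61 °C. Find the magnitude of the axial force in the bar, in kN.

P ≈ 22.3 kN (compressive)

With the walls removed the bar would change length by δ_free = Σ αᵢΔT Lᵢ = 11.2×10⁻⁶×38×775 + 10.3×10⁻⁶×38×825 = 0.6527 mm.
Since the ends are fixed, an axial force P builds up, equal in every segment, with P · Σ Lᵢ/(AᵢEᵢ) = δ_free.
Σ Lᵢ/(AᵢEᵢ) = 775/(1925×206×10³) + 825/(975×31×10³) = 2.925×10⁻⁵ mm/N.
So P = 0.6527 / 2.925×10⁻⁵ = 22.32 kN, compressive.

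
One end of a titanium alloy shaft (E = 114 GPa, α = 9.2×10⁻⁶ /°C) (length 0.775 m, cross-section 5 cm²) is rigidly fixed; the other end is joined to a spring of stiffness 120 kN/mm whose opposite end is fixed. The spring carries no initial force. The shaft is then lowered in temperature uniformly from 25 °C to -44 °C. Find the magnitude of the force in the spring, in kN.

If the spring were absent the shaft would shorten by αΔT L = 9.2×10⁻⁶ × 69 × 775 = 0.492 mm.
With a force P in the spring, the elastic change of the shaft is PL/(AE) and that of the spring is P/k; compatibility requires their sum to equal δ_free.
P [ L/(AE) + 1/k ] = δ_free → P [ 775/(500×114×10³) + 1/(120×10³) ] = 0.492.
P = 0.492 / 2.193×10⁻⁵ = 22430 N.

P ≈ 22.4 kN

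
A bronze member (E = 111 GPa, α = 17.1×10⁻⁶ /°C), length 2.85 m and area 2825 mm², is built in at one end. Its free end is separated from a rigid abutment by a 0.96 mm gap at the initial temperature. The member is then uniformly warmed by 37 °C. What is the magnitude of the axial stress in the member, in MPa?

σ ≈ 32.8 MPa (compressive)

Unrestrained expansion: δ_free = αΔT L = 17.1×10⁻⁶ × 37 × 2850 = 1.803 mm.
After closing the 0.96 mm clearance, 1.803 − 0.96 = 0.8432 mm of expansion remains to be suppressed by the wall.
So σ = E(δ_free − g)/L = 111×10³ × 0.8432/2850 = 32.84 MPa.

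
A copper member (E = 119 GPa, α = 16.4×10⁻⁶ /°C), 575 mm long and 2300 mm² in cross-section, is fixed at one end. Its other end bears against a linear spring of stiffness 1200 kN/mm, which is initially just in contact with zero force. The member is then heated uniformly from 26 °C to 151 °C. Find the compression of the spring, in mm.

δ ≈ 0.335 mm

If the spring were absent the member would lengthen by αΔT L = 16.4×10⁻⁶ × 125 × 575 = 1.179 mm.
Let P be the compressive force at the spring. The member shortens elastically by PL/(AE) and the spring compresses by P/k; together these equal δ_free.
So P = δ_free / [L/(AE) + 1/k] = 1.179 / [ 575/(2300×119×10³) + 1/(1200×10³) ].
P = 1.179 / 2.934×10⁻⁶ = 401700 N.
Spring compression = P/k = 401700/(1200×10³) = 0.3348 mm.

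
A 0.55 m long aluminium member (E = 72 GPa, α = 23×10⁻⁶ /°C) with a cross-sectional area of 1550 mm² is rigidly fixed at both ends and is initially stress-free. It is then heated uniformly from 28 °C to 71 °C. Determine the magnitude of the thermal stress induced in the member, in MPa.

σ ≈ 71.2 MPa (compressive)

The supports are rigid, so the total axial strain is zero. The restrained thermal strain is ε = αΔT = 23×10⁻⁶ × 43 = 989×10⁻⁶.
The stress required to suppress this strain is σ = Eε = 72×10³ × 989×10⁻⁶ = 71.21 MPa, compressive since the member is trying to expand.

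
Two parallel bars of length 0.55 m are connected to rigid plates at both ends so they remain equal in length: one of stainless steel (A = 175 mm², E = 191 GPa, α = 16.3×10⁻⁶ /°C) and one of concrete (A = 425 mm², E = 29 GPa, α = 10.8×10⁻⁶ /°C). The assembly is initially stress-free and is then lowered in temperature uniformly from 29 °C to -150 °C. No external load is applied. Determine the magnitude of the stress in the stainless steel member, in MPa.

The stainless steel has the larger α, so on cooling it would change length more than the concrete if both were free. The rigid plates force a common final length, so the stainless steel is put into tension and the concrete into compression, with equal and opposite forces P (no external load).
Compatibility of the two members (thermal + elastic change equal): (α₁ − α₂)ΔT = P·[1/(A₁E₁) + 1/(A₂E₂)].
|α₁ − α₂|·ΔT = 5.5×10⁻⁶ × 179 = 0.0009845.
1/(A₁E₁) + 1/(A₂E₂) = 1/(175×191×10³) + 1/(425×29×10³) = 1.111×10⁻⁷ N⁻¹.
P = 0.0009845 / 1.111×10⁻⁷ = 8865 N = 8.865 kN.
σ_{stainless steel} = P/A₁ = 8865/175 = 50.66 MPa, tensile.

σ ≈ 50.7 MPa (tensile)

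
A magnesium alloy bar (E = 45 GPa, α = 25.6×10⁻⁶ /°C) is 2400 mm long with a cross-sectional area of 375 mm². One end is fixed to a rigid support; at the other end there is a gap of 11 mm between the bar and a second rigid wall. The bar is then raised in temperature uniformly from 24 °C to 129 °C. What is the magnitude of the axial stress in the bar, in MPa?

σ ≈ 0 MPa

If the wall were absent the bar would grow by αΔT L = 25.6×10⁻⁶ × 105 × 2400 = 6.451 mm.
Since δ_free = 6.45 mm is less than the 11 mm gap, the bar never touches the wall. No axial force develops.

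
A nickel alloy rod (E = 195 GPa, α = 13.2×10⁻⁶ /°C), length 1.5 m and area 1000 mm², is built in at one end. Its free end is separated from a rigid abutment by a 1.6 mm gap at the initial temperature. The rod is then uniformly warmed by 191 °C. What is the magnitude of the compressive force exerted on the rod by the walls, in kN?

Unrestrained expansion: δ_free = αΔT L = 13.2×10⁻⁶ × 191 × 1500 = 3.782 mm.
The gap closes (δ_free > 1.6 mm) and the wall then resists a further 3.782 − 1.6 = 2.182 mm of expansion.
That suppressed elongation corresponds to σ = E·Δ/L = 195×10³ × 2.182/1500 = 283.6 MPa.
Force on the wall = σA = 283.6 × 1000 mm² = 283.6 kN.

P ≈ 284 kN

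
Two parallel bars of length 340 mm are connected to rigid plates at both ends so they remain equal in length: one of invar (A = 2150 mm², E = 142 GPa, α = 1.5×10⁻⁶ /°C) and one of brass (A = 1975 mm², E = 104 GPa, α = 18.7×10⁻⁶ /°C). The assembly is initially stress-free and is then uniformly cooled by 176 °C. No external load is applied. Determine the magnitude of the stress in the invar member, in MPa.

Both members must finish at the same length. With the larger α, the brass tends to over-contract; the plates restrain it, putting the brass in tension and the invar in compression. With no external load the two internal forces are equal and opposite, magnitude P.
Equating the net (thermal + elastic) strains gives |α₁ − α₂|·ΔT = P·[1/(A₁E₁) + 1/(A₂E₂)].
|α₁ − α₂|·ΔT = 17.2×10⁻⁶ × 176 = 0.003027.
1/(A₁E₁) + 1/(A₂E₂) = 1/(2150×142×10³) + 1/(1975×104×10³) = 8.144×10⁻⁹ N⁻¹.
So P = 0.003027 / 8.144×10⁻⁹ = 371.7 kN.
σ_{invar} = P/A₁ = 371700/2150 = 172.9 MPa, compressive.

σ ≈ 173 MPa (compressive)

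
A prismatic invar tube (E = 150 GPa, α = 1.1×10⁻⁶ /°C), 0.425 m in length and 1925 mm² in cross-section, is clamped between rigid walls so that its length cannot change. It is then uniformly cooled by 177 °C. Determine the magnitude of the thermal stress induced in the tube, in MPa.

σ ≈ 29.2 MPa (tensile)

Because both ends are immovable the net strain is zero, and the suppressed thermal strain is αΔT = 1.1×10⁻⁶ × 177 = 194.7×10⁻⁶.
The stress required to suppress this strain is σ = Eε = 150×10³ × 194.7×10⁻⁶ = 29.2 MPa, tensile since the tube is trying to contract.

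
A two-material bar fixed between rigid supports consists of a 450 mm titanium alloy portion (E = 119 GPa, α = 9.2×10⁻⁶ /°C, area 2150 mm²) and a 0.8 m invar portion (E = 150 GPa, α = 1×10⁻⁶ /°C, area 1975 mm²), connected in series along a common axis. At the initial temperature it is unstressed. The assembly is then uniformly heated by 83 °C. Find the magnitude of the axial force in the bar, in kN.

With the walls removed the bar would change length by δ_free = Σ αᵢΔT Lᵢ = 9.2×10⁻⁶×83×450 + 1×10⁻⁶×83×800 = 0.41 mm.
The walls prevent any net length change, so an axial force P (same in every segment) develops. Compatibility: P · Σ Lᵢ/(AᵢEᵢ) = δ_free.
Σ Lᵢ/(AᵢEᵢ) = 450/(2150×119×10³) + 800/(1975×150×10³) = 4.459×10⁻⁶ mm/N.
So P = 0.41 / 4.459×10⁻⁶ = 91.95 kN, compressive.

P ≈ 91.9 kN (compressive)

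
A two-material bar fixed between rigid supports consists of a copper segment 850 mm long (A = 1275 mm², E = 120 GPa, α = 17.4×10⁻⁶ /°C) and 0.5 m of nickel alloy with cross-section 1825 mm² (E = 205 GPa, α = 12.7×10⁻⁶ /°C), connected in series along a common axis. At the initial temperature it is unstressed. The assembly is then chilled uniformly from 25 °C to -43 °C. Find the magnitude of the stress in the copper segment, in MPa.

If the supports were absent, the total length change would be Σ αᵢΔT Lᵢ = 17.4×10⁻⁶×68×850 + 12.7×10⁻⁶×68×500 = 1.438 mm.
Since the ends are fixed, an axial force P builds up, equal in every segment, with P · Σ Lᵢ/(AᵢEᵢ) = δ_free.
Σ Lᵢ/(AᵢEᵢ) = 850/(1275×120×10³) + 500/(1825×205×10³) = 6.892×10⁻⁶ mm/N.
Hence P = δ_free / Σ(L/AE) = 1.438/6.892×10⁻⁶ = 208.6 kN (tensile).
σ_{copper} = P / A = 208600 / 1275 = 163.6 MPa.

σ ≈ 164 MPa (tensile)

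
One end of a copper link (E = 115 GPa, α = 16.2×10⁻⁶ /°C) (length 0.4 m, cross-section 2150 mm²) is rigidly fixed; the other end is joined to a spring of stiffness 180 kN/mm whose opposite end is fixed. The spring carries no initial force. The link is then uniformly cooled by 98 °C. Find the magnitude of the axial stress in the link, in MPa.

The unrestrained thermal change is αΔT L = 16.2×10⁻⁶ × 98 × 400 = 0.635 mm.
Let P be the tensile force in the spring. The link extends elastically by PL/(AE) and the spring stretches by P/k; together these equal δ_free.
P [ L/(AE) + 1/k ] = δ_free → P [ 400/(2150×115×10³) + 1/(180×10³) ] = 0.635.
P = 0.635 / 7.173×10⁻⁶ = 88530 N.
σ = P/A = 88530/2150 = 41.18 MPa.

σ ≈ 41.2 MPa (tensile)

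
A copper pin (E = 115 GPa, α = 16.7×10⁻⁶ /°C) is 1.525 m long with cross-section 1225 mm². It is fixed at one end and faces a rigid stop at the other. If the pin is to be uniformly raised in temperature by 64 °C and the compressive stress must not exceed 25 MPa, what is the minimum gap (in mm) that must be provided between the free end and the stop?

With no wall the pin would lengthen by αΔT L = 16.7×10⁻⁶ × 64 × 1525 = 1.63 mm.
At the allowable stress the elastic shortening the wall may impose is σL/E = 25 × 1525 / (115×10³) = 0.3315 mm.
So the gap has to take up the difference, g_min = δ_free − σL/E = 1.63 − 0.3315 = 1.298 mm.

g ≈ 1.3 mm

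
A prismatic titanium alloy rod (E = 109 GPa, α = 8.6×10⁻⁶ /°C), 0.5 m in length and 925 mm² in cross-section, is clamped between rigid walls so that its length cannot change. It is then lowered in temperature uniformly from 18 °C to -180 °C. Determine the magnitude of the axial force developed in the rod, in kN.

P ≈ 172 kN (tensile)

With zero net strain, σ = E·αΔT = 109 GPa × 8.6×10⁻⁶ × 198 = 185.6 MPa.
Axial force P = σA = 185.6 × 925 = 171700 N = 171.7 kN, tensile.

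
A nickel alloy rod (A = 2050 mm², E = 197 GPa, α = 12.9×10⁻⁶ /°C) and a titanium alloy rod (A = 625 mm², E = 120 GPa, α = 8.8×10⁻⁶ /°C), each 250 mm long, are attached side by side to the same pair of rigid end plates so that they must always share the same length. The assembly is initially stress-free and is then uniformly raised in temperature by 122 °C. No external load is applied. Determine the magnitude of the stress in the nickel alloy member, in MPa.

σ ≈ 15.4 MPa (compressive)

The nickel alloy has the larger α, so on heating it would change length more than the titanium alloy if both were free. The rigid plates force a common final length, so the nickel alloy is put into compression and the titanium alloy into tension, with equal and opposite forces P (no external load).
Setting the final lengths equal and cancelling L: (α₁ − α₂)ΔT = P/(A₁E₁) + P/(A₂E₂).
|α₁ − α₂|·ΔT = 4.1×10⁻⁶ × 122 = 0.0005002.
1/(A₁E₁) + 1/(A₂E₂) = 1/(2050×197×10³) + 1/(625×120×10³) = 1.581×10⁻⁸ N⁻¹.
P = 0.0005002 / 1.581×10⁻⁸ = 31640 N = 31.64 kN.
σ_{nickel alloy} = P/A₁ = 31640/2050 = 15.43 MPa, compressive.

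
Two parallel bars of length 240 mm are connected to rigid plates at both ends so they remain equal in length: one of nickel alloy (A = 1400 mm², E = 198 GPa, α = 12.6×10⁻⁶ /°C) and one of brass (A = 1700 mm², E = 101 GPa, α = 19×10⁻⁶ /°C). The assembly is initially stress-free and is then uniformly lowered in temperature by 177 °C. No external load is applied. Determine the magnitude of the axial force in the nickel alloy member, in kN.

Equilibrium of a rigid end plate with no external load gives equal and opposite internal forces ±P in the two members. Since α_{brass} > α_{nickel alloy}, cooling drives the brass into tension and the nickel alloy into compression.
Setting the final lengths equal and cancelling L: (α₁ − α₂)ΔT = P/(A₁E₁) + P/(A₂E₂).
|α₁ − α₂|·ΔT = 6.4×10⁻⁶ × 177 = 0.001133.
1/(A₁E₁) + 1/(A₂E₂) = 1/(1400×198×10³) + 1/(1700×101×10³) = 9.432×10⁻⁹ N⁻¹.
So P = 0.001133 / 9.432×10⁻⁹ = 120.1 kN.

P ≈ 120 kN (compressive in the nickel alloy)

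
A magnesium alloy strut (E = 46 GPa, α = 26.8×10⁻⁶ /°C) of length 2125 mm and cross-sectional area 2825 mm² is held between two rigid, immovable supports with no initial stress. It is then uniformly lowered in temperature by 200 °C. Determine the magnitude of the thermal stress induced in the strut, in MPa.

The supports are rigid, so the total axial strain is zero. The restrained thermal strain is ε = αΔT = 26.8×10⁻⁶ × 200 = 5360×10⁻⁶.
Hence σ = E·αΔT = 46×10³ × 5360×10⁻⁶ = 246.6 MPa, tensile.

σ ≈ 247 MPa (tensile)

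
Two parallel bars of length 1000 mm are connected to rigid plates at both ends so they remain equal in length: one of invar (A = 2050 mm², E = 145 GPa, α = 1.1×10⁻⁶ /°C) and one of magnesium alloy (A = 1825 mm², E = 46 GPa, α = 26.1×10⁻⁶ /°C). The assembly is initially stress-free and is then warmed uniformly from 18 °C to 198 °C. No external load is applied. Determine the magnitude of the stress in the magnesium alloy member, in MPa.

Both members must finish at the same length. With the larger α, the magnesium alloy tends to over-expand; the plates restrain it, putting the magnesium alloy in compression and the invar in tension. With no external load the two internal forces are equal and opposite, magnitude P.
Compatibility of the two members (thermal + elastic change equal): (α₁ − α₂)ΔT = P·[1/(A₁E₁) + 1/(A₂E₂)].
|α₁ − α₂|·ΔT = 25×10⁻⁶ × 180 = 0.0045.
1/(A₁E₁) + 1/(A₂E₂) = 1/(2050×145×10³) + 1/(1825×46×10³) = 1.528×10⁻⁸ N⁻¹.
So P = 0.0045 / 1.528×10⁻⁸ = 294.6 kN.
σ_{magnesium alloy} = P/A₂ = 294600/1825 = 161.4 MPa, compressive.

σ ≈ 161 MPa (compressive)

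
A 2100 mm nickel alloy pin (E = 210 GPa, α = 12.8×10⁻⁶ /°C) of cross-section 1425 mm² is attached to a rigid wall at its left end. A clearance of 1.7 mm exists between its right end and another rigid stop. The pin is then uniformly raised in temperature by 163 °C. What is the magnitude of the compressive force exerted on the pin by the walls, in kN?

Free thermal elongation = αΔT L = 12.8×10⁻⁶ × 163 × 2100 = 4.381 mm.
After closing the 1.7 mm clearance, 4.381 − 1.7 = 2.681 mm of expansion remains to be suppressed by the wall.
That suppressed elongation corresponds to σ = E·Δ/L = 210×10³ × 2.681/2100 = 268.1 MPa.
Force on the wall = σA = 268.1 × 1425 mm² = 382.1 kN.

P ≈ 382 kN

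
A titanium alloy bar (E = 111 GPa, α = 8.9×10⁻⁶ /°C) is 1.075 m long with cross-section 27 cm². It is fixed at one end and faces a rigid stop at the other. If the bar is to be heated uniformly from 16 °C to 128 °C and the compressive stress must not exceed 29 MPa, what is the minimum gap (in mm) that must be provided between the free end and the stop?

g ≈ 0.791 mm

With no wall the bar would lengthen by αΔT L = 8.9×10⁻⁶ × 112 × 1075 = 1.072 mm.
A stress of 29 MPa corresponds to the wall pushing the bar back by σL/E = 29×1075/(111×10³) = 0.2809 mm.
The gap must absorb the remainder: g_min = 1.072 − 0.2809 = 0.7907 mm.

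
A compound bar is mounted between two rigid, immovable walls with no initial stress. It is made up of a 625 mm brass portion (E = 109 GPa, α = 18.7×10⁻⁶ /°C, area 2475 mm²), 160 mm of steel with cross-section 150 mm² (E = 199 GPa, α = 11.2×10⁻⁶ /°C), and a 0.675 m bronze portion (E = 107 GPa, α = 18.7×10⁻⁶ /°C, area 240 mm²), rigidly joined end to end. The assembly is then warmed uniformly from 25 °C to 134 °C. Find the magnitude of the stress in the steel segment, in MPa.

If the supports were absent, the total length change would be Σ αᵢΔT Lᵢ = 18.7×10⁻⁶×109×625 + 11.2×10⁻⁶×109×160 + 18.7×10⁻⁶×109×675 = 2.845 mm.
The walls prevent any net length change, so an axial force P (same in every segment) develops. Compatibility: P · Σ Lᵢ/(AᵢEᵢ) = δ_free.
Σ Lᵢ/(AᵢEᵢ) = 625/(2475×109×10³) + 160/(150×199×10³) + 675/(240×107×10³) = 3.396×10⁻⁵ mm/N.
So P = 2.845 / 3.396×10⁻⁵ = 83.77 kN, compressive.
σ_{steel} = P / A = 83770 / 150 = 558.5 MPa.

σ ≈ 558 MPa (compressive)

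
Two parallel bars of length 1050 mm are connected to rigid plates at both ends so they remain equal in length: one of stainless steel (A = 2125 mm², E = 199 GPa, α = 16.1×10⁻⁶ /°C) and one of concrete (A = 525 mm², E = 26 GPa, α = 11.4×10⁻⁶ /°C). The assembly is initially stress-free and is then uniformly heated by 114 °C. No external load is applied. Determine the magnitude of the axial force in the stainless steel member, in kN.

P ≈ 7.08 kN (compressive in the stainless steel)

Both members must finish at the same length. With the larger α, the stainless steel tends to over-expand; the plates restrain it, putting the stainless steel in compression and the concrete in tension. With no external load the two internal forces are equal and opposite, magnitude P.
Compatibility of the two members (thermal + elastic change equal): (α₁ − α₂)ΔT = P·[1/(A₁E₁) + 1/(A₂E₂)].
|α₁ − α₂|·ΔT = 4.7×10⁻⁶ × 114 = 0.0005358.
1/(A₁E₁) + 1/(A₂E₂) = 1/(2125×199×10³) + 1/(525×26×10³) = 7.562×10⁻⁸ N⁻¹.
P = 0.0005358 / 7.562×10⁻⁸ = 7085 N = 7.085 kN.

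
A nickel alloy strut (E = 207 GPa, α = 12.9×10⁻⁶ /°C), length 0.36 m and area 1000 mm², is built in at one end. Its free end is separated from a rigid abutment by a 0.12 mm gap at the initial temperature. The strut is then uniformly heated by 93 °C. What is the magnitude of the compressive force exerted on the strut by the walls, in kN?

Unrestrained expansion: δ_free = αΔT L = 12.9×10⁻⁶ × 93 × 360 = 0.4319 mm.
The gap closes (δ_free > 0.12 mm) and the wall then resists a further 0.4319 − 0.12 = 0.3119 mm of expansion.
That suppressed elongation corresponds to σ = E·Δ/L = 207×10³ × 0.3119/360 = 179.3 MPa.
Force on the wall = σA = 179.3 × 1000 mm² = 179.3 kN.

P ≈ 179 kN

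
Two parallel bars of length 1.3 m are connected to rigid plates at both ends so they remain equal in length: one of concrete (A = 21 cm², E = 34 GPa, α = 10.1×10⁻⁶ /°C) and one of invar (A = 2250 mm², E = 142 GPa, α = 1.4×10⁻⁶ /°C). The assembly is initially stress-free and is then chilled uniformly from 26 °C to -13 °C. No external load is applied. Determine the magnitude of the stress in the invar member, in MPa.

σ ≈ 8.8 MPa (compressive)

The concrete has the larger α, so on cooling it would change length more than the invar if both were free. The rigid plates force a common final length, so the concrete is put into tension and the invar into compression, with equal and opposite forces P (no external load).
Equating the net (thermal + elastic) strains gives |α₁ − α₂|·ΔT = P·[1/(A₁E₁) + 1/(A₂E₂)].
|α₁ − α₂|·ΔT = 8.7×10⁻⁶ × 39 = 0.0003393.
1/(A₁E₁) + 1/(A₂E₂) = 1/(2100×34×10³) + 1/(2250×142×10³) = 1.714×10⁻⁸ N⁻¹.
So P = 0.0003393 / 1.714×10⁻⁸ = 19.8 kN.
σ_{invar} = P/A₂ = 19800/2250 = 8.8 MPa, compressive.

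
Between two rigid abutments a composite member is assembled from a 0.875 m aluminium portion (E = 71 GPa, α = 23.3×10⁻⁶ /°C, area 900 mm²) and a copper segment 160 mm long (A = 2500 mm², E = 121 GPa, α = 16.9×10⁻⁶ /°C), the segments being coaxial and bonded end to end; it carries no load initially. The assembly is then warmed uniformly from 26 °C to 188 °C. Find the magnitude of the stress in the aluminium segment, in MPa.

With the walls removed the bar would change length by δ_free = Σ αᵢΔT Lᵢ = 23.3×10⁻⁶×162×875 + 16.9×10⁻⁶×162×160 = 3.741 mm.
The rigid supports impose zero overall length change; the single axial force P common to all segments must satisfy P Σ Lᵢ/(AᵢEᵢ) = δ_free.
The series flexibility is Σ Lᵢ/(AᵢEᵢ) = 875/(900×71×10³) + 160/(2500×121×10³) = 1.422×10⁻⁵ mm/N.
Hence P = δ_free / Σ(L/AE) = 3.741/1.422×10⁻⁵ = 263 kN (compressive).
σ_{aluminium} = P / A = 263000 / 900 = 292.3 MPa.

σ ≈ 292 MPa (compressive)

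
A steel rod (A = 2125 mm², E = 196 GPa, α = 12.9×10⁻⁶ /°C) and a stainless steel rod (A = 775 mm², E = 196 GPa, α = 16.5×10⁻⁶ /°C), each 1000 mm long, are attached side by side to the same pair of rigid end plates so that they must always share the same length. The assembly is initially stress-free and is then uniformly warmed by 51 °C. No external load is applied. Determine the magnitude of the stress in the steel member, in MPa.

σ ≈ 9.62 MPa (tensile)

Equilibrium of a rigid end plate with no external load gives equal and opposite internal forces ±P in the two members. Since α_{stainless steel} > α_{steel}, heating drives the stainless steel into compression and the steel into tension.
Compatibility of the two members (thermal + elastic change equal): (α₁ − α₂)ΔT = P·[1/(A₁E₁) + 1/(A₂E₂)].
|α₁ − α₂|·ΔT = 3.6×10⁻⁶ × 51 = 0.0001836.
1/(A₁E₁) + 1/(A₂E₂) = 1/(2125×196×10³) + 1/(775×196×10³) = 8.984×10⁻⁹ N⁻¹.
P = 0.0001836 / 8.984×10⁻⁹ = 20440 N = 20.44 kN.
σ_{steel} = P/A₁ = 20440/2125 = 9.617 MPa, tensile.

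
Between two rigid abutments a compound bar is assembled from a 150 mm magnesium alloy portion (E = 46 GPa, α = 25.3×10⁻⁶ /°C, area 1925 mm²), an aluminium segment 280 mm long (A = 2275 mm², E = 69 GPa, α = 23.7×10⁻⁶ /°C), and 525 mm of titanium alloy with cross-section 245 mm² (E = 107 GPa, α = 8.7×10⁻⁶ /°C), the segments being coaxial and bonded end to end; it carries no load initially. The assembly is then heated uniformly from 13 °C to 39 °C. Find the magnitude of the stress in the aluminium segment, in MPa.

If the supports were absent, the total length change would be Σ αᵢΔT Lᵢ = 25.3×10⁻⁶×26×150 + 23.7×10⁻⁶×26×280 + 8.7×10⁻⁶×26×525 = 0.39 mm.
The walls prevent any net length change, so an axial force P (same in every segment) develops. Compatibility: P · Σ Lᵢ/(AᵢEᵢ) = δ_free.
The series flexibility is Σ Lᵢ/(AᵢEᵢ) = 150/(1925×46×10³) + 280/(2275×69×10³) + 525/(245×107×10³) = 2.35×10⁻⁵ mm/N.
P = 0.39 / 2.35×10⁻⁵ = 16590 N = 16.59 kN, compressive.
σ_{aluminium} = P / A = 16590 / 2275 = 7.293 MPa.

σ ≈ 7.29 MPa (compressive)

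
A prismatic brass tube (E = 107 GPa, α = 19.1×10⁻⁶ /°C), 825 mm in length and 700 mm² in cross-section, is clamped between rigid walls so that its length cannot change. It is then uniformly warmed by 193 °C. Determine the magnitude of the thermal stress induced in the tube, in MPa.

With length fixed, the mechanical strain must cancel the thermal strain αΔT = 19.1×10⁻⁶ × 193 = 3686.3×10⁻⁶.
The stress required to suppress this strain is σ = Eε = 107×10³ × 3686.3×10⁻⁶ = 394.4 MPa, compressive since the tube is trying to expand.

σ ≈ 394 MPa (compressive)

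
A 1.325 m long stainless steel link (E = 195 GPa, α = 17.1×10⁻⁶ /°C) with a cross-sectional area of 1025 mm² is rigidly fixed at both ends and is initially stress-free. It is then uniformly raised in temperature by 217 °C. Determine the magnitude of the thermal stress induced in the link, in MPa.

σ ≈ 724 MPa (compressive)

With length fixed, the mechanical strain must cancel the thermal strain αΔT = 17.1×10⁻⁶ × 217 = 3710.7×10⁻⁶.
The stress required to suppress this strain is σ = Eε = 195×10³ × 3710.7×10⁻⁶ = 723.6 MPa, compressive since the link is trying to expand.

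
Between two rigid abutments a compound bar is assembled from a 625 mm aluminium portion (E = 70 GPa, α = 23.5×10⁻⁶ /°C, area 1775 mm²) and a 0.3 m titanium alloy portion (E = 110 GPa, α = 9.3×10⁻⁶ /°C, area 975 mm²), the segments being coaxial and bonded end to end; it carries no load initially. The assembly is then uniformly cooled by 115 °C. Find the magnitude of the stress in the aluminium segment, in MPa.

σ ≈ 145 MPa (tensile)

With the walls removed the bar would change length by δ_free = Σ αᵢΔT Lᵢ = 23.5×10⁻⁶×115×625 + 9.3×10⁻⁶×115×300 = 2.01 mm.
The walls prevent any net length change, so an axial force P (same in every segment) develops. Compatibility: P · Σ Lᵢ/(AᵢEᵢ) = δ_free.
The series flexibility is Σ Lᵢ/(AᵢEᵢ) = 625/(1775×70×10³) + 300/(975×110×10³) = 7.827×10⁻⁶ mm/N.
P = 2.01 / 7.827×10⁻⁶ = 256800 N = 256.8 kN, tensile.
σ_{aluminium} = P / A = 256800 / 1775 = 144.7 MPa.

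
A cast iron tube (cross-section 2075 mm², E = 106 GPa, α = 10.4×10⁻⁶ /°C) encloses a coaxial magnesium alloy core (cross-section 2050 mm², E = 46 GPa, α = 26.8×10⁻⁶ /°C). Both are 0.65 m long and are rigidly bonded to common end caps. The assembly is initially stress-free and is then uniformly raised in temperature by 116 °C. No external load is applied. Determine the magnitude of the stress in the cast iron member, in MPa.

Equilibrium of a rigid end plate with no external load gives equal and opposite internal forces ±P in the two members. Since α_{magnesium alloy} > α_{cast iron}, heating drives the magnesium alloy into compression and the cast iron into tension.
Setting the final lengths equal and cancelling L: (α₁ − α₂)ΔT = P/(A₁E₁) + P/(A₂E₂).
|α₁ − α₂|·ΔT = 16.4×10⁻⁶ × 116 = 0.001902.
1/(A₁E₁) + 1/(A₂E₂) = 1/(2075×106×10³) + 1/(2050×46×10³) = 1.515×10⁻⁸ N⁻¹.
So P = 0.001902 / 1.515×10⁻⁸ = 125.6 kN.
σ_{cast iron} = P/A₁ = 125600/2075 = 60.51 MPa, tensile.

σ ≈ 60.5 MPa (tensile)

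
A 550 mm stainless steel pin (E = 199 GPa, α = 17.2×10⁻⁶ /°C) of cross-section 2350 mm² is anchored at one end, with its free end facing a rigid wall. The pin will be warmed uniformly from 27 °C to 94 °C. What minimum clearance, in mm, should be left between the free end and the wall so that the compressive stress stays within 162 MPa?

g ≈ 0.186 mm

With no wall the pin would lengthen by αΔT L = 17.2×10⁻⁶ × 67 × 550 = 0.6338 mm.
A stress of 162 MPa corresponds to the wall pushing the pin back by σL/E = 162×550/(199×10³) = 0.4477 mm.
So the gap has to take up the difference, g_min = δ_free − σL/E = 0.6338 − 0.4477 = 0.1861 mm.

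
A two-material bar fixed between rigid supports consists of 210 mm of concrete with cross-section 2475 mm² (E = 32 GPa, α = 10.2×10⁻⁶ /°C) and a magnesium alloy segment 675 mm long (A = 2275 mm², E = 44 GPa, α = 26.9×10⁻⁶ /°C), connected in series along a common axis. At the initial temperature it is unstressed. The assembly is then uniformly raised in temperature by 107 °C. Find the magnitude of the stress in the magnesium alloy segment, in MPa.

With the walls removed the bar would change length by δ_free = Σ αᵢΔT Lᵢ = 10.2×10⁻⁶×107×210 + 26.9×10⁻⁶×107×675 = 2.172 mm.
Since the ends are fixed, an axial force P builds up, equal in every segment, with P · Σ Lᵢ/(AᵢEᵢ) = δ_free.
The series flexibility is Σ Lᵢ/(AᵢEᵢ) = 210/(2475×32×10³) + 675/(2275×44×10³) = 9.395×10⁻⁶ mm/N.
Hence P = δ_free / Σ(L/AE) = 2.172/9.395×10⁻⁶ = 231.2 kN (compressive).
σ_{magnesium alloy} = P / A = 231200 / 2275 = 101.6 MPa.

σ ≈ 102 MPa (compressive)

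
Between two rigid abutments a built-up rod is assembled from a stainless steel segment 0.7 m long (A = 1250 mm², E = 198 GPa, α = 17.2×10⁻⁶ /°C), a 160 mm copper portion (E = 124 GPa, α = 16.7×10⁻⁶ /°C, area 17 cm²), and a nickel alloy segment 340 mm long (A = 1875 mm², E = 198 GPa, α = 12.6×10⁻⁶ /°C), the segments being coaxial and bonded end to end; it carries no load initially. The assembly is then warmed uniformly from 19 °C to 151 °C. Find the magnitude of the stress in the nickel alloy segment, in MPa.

If the supports were absent, the total length change would be Σ αᵢΔT Lᵢ = 17.2×10⁻⁶×132×700 + 16.7×10⁻⁶×132×160 + 12.6×10⁻⁶×132×340 = 2.507 mm.
The walls prevent any net length change, so an axial force P (same in every segment) develops. Compatibility: P · Σ Lᵢ/(AᵢEᵢ) = δ_free.
The series flexibility is Σ Lᵢ/(AᵢEᵢ) = 700/(1250×198×10³) + 160/(1700×124×10³) + 340/(1875×198×10³) = 4.503×10⁻⁶ mm/N.
P = 2.507 / 4.503×10⁻⁶ = 556800 N = 556.8 kN, compressive.
σ_{nickel alloy} = P / A = 556800 / 1875 = 297 MPa.

σ ≈ 297 MPa (compressive)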